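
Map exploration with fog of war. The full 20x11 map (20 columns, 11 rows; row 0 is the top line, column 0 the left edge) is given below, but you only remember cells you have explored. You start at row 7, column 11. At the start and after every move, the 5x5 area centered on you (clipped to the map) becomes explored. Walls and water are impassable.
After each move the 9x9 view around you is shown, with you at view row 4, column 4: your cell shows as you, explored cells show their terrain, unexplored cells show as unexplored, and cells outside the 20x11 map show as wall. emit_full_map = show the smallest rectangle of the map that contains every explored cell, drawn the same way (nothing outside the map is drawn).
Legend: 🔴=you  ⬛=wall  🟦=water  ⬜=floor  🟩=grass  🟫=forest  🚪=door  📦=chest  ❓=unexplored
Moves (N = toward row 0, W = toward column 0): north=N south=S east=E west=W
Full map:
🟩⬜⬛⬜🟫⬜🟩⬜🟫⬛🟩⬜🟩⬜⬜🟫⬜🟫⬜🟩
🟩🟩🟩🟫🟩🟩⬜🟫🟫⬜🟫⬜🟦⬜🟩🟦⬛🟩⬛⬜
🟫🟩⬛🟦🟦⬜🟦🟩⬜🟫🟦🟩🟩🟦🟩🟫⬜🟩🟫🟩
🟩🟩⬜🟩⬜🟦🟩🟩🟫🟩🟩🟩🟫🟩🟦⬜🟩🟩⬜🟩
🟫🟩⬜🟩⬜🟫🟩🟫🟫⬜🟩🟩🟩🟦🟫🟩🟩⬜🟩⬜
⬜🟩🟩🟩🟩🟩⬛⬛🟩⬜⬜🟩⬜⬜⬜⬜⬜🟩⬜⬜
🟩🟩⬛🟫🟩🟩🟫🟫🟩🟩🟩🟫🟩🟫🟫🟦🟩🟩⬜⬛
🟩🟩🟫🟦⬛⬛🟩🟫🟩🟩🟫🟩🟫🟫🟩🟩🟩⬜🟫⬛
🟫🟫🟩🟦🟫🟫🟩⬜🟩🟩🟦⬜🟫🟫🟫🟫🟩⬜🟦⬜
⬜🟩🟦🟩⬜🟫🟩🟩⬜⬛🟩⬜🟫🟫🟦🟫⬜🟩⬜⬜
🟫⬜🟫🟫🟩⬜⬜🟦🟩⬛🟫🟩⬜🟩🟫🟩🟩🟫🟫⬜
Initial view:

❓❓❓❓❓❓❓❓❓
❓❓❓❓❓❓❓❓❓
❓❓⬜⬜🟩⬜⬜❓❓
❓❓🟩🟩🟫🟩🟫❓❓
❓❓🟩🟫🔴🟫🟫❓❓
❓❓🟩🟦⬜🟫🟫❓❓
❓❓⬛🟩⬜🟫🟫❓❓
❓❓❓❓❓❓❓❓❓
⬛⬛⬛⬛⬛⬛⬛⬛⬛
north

❓❓❓❓❓❓❓❓❓
❓❓❓❓❓❓❓❓❓
❓❓⬜🟩🟩🟩🟦❓❓
❓❓⬜⬜🟩⬜⬜❓❓
❓❓🟩🟩🔴🟩🟫❓❓
❓❓🟩🟫🟩🟫🟫❓❓
❓❓🟩🟦⬜🟫🟫❓❓
❓❓⬛🟩⬜🟫🟫❓❓
❓❓❓❓❓❓❓❓❓

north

❓❓❓❓❓❓❓❓❓
❓❓❓❓❓❓❓❓❓
❓❓🟩🟩🟩🟫🟩❓❓
❓❓⬜🟩🟩🟩🟦❓❓
❓❓⬜⬜🔴⬜⬜❓❓
❓❓🟩🟩🟫🟩🟫❓❓
❓❓🟩🟫🟩🟫🟫❓❓
❓❓🟩🟦⬜🟫🟫❓❓
❓❓⬛🟩⬜🟫🟫❓❓

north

❓❓❓❓❓❓❓❓❓
❓❓❓❓❓❓❓❓❓
❓❓🟫🟦🟩🟩🟦❓❓
❓❓🟩🟩🟩🟫🟩❓❓
❓❓⬜🟩🔴🟩🟦❓❓
❓❓⬜⬜🟩⬜⬜❓❓
❓❓🟩🟩🟫🟩🟫❓❓
❓❓🟩🟫🟩🟫🟫❓❓
❓❓🟩🟦⬜🟫🟫❓❓

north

⬛⬛⬛⬛⬛⬛⬛⬛⬛
❓❓❓❓❓❓❓❓❓
❓❓⬜🟫⬜🟦⬜❓❓
❓❓🟫🟦🟩🟩🟦❓❓
❓❓🟩🟩🔴🟫🟩❓❓
❓❓⬜🟩🟩🟩🟦❓❓
❓❓⬜⬜🟩⬜⬜❓❓
❓❓🟩🟩🟫🟩🟫❓❓
❓❓🟩🟫🟩🟫🟫❓❓

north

⬛⬛⬛⬛⬛⬛⬛⬛⬛
⬛⬛⬛⬛⬛⬛⬛⬛⬛
❓❓⬛🟩⬜🟩⬜❓❓
❓❓⬜🟫⬜🟦⬜❓❓
❓❓🟫🟦🔴🟩🟦❓❓
❓❓🟩🟩🟩🟫🟩❓❓
❓❓⬜🟩🟩🟩🟦❓❓
❓❓⬜⬜🟩⬜⬜❓❓
❓❓🟩🟩🟫🟩🟫❓❓

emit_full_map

⬛🟩⬜🟩⬜
⬜🟫⬜🟦⬜
🟫🟦🔴🟩🟦
🟩🟩🟩🟫🟩
⬜🟩🟩🟩🟦
⬜⬜🟩⬜⬜
🟩🟩🟫🟩🟫
🟩🟫🟩🟫🟫
🟩🟦⬜🟫🟫
⬛🟩⬜🟫🟫

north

⬛⬛⬛⬛⬛⬛⬛⬛⬛
⬛⬛⬛⬛⬛⬛⬛⬛⬛
⬛⬛⬛⬛⬛⬛⬛⬛⬛
❓❓⬛🟩⬜🟩⬜❓❓
❓❓⬜🟫🔴🟦⬜❓❓
❓❓🟫🟦🟩🟩🟦❓❓
❓❓🟩🟩🟩🟫🟩❓❓
❓❓⬜🟩🟩🟩🟦❓❓
❓❓⬜⬜🟩⬜⬜❓❓

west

⬛⬛⬛⬛⬛⬛⬛⬛⬛
⬛⬛⬛⬛⬛⬛⬛⬛⬛
⬛⬛⬛⬛⬛⬛⬛⬛⬛
❓❓🟫⬛🟩⬜🟩⬜❓
❓❓🟫⬜🔴⬜🟦⬜❓
❓❓⬜🟫🟦🟩🟩🟦❓
❓❓🟫🟩🟩🟩🟫🟩❓
❓❓❓⬜🟩🟩🟩🟦❓
❓❓❓⬜⬜🟩⬜⬜❓

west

⬛⬛⬛⬛⬛⬛⬛⬛⬛
⬛⬛⬛⬛⬛⬛⬛⬛⬛
⬛⬛⬛⬛⬛⬛⬛⬛⬛
❓❓⬜🟫⬛🟩⬜🟩⬜
❓❓🟫🟫🔴🟫⬜🟦⬜
❓❓🟩⬜🟫🟦🟩🟩🟦
❓❓🟩🟫🟩🟩🟩🟫🟩
❓❓❓❓⬜🟩🟩🟩🟦
❓❓❓❓⬜⬜🟩⬜⬜

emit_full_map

⬜🟫⬛🟩⬜🟩⬜
🟫🟫🔴🟫⬜🟦⬜
🟩⬜🟫🟦🟩🟩🟦
🟩🟫🟩🟩🟩🟫🟩
❓❓⬜🟩🟩🟩🟦
❓❓⬜⬜🟩⬜⬜
❓❓🟩🟩🟫🟩🟫
❓❓🟩🟫🟩🟫🟫
❓❓🟩🟦⬜🟫🟫
❓❓⬛🟩⬜🟫🟫


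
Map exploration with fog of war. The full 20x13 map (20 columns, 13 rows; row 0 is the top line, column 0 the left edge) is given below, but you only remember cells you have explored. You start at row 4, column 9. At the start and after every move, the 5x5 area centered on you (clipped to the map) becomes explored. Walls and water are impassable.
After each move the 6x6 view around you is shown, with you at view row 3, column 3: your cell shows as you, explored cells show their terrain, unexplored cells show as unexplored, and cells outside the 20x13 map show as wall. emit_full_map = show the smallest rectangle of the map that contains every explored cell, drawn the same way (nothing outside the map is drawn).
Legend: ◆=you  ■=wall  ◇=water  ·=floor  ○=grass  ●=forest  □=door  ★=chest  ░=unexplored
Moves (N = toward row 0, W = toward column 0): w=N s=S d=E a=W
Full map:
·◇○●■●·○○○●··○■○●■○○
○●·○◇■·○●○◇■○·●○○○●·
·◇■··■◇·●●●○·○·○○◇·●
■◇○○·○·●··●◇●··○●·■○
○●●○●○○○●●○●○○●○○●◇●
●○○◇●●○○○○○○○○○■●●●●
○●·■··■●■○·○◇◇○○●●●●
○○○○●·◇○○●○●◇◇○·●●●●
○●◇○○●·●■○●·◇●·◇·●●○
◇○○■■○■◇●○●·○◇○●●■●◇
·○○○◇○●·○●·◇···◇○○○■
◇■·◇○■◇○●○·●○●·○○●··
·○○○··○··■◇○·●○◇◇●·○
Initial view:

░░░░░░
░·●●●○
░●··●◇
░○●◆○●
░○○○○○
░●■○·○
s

░·●●●○
░●··●◇
░○●●○●
░○○◆○○
░●■○·○
░○○●○●

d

·●●●○░
●··●◇●
○●●○●○
○○○◆○○
●■○·○◇
○○●○●◇

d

●●●○░░
··●◇●·
●●○●○○
○○○◆○○
■○·○◇◇
○●○●◇◇

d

●●○░░░
·●◇●··
●○●○○●
○○○◆○○
○·○◇◇○
●○●◇◇○

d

●○░░░░
●◇●··○
○●○○●○
○○○◆○■
·○◇◇○○
○●◇◇○·

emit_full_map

·●●●○░░░░
●··●◇●··○
○●●○●○○●○
○○○○○○◆○■
●■○·○◇◇○○
○○●○●◇◇○·

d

○░░░░░
◇●··○●
●○○●○○
○○○◆■●
○◇◇○○●
●◇◇○·●

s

◇●··○●
●○○●○○
○○○○■●
○◇◇◆○●
●◇◇○·●
░◇●·◇·

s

●○○●○○
○○○○■●
○◇◇○○●
●◇◇◆·●
░◇●·◇·
░○◇○●●

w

◇●··○●
●○○●○○
○○○○■●
○◇◇◆○●
●◇◇○·●
░◇●·◇·

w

○░░░░░
◇●··○●
●○○●○○
○○○◆■●
○◇◇○○●
●◇◇○·●

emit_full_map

·●●●○░░░░░
●··●◇●··○●
○●●○●○○●○○
○○○○○○○◆■●
●■○·○◇◇○○●
○○●○●◇◇○·●
░░░░░◇●·◇·
░░░░░○◇○●●


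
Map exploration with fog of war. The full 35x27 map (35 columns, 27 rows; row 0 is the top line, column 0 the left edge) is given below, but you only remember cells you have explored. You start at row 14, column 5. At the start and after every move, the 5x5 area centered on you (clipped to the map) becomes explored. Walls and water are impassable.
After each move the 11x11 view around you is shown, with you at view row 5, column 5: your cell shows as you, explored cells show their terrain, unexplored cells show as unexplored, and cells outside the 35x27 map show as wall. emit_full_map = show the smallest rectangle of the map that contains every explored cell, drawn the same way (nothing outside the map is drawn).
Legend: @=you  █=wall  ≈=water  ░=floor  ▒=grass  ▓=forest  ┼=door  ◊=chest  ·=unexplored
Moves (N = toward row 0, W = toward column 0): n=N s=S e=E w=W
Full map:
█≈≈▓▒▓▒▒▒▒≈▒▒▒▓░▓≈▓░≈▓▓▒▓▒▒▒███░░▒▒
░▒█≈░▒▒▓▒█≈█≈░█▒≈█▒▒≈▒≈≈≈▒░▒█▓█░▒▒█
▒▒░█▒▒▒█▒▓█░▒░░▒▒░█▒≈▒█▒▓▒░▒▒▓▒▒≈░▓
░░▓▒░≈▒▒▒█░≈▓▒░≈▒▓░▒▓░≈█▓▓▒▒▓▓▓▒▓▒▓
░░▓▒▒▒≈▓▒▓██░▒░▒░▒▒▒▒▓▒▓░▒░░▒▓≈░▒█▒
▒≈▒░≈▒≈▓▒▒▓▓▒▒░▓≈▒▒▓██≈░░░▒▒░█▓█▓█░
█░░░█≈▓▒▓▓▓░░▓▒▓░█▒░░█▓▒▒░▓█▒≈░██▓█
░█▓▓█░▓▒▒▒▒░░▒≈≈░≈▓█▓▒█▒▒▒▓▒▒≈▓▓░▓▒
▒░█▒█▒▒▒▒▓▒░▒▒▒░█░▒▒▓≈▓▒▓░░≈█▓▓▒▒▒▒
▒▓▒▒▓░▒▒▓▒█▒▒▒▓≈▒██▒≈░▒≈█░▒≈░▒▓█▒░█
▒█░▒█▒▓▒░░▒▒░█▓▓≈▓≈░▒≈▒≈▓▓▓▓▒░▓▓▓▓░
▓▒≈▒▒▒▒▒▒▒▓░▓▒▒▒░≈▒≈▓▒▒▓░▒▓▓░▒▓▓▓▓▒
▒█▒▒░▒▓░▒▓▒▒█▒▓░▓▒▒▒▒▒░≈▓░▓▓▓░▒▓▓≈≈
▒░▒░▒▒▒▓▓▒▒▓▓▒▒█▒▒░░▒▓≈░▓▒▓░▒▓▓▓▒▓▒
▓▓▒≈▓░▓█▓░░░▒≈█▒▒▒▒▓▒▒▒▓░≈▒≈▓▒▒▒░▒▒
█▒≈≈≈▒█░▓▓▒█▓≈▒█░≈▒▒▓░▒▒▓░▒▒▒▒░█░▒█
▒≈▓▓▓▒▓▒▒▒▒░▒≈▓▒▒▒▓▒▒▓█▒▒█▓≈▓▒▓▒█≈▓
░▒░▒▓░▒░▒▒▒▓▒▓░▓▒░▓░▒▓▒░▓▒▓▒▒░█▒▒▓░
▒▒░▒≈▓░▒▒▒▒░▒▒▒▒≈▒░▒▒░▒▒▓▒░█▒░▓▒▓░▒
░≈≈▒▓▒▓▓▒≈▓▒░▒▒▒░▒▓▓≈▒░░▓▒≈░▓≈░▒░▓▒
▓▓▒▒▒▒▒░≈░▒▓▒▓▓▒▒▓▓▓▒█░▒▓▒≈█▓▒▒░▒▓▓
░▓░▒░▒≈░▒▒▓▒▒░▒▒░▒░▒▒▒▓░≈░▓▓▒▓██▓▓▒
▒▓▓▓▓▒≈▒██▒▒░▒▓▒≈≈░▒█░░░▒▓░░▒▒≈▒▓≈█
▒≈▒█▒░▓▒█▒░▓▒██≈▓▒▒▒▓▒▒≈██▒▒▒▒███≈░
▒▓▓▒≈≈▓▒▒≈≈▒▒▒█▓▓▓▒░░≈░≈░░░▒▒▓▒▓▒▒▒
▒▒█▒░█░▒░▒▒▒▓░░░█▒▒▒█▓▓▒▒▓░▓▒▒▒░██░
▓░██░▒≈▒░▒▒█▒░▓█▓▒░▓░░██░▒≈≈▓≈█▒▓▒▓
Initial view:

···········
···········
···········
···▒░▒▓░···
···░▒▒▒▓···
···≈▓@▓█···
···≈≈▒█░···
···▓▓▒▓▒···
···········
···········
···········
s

···········
···········
···▒░▒▓░···
···░▒▒▒▓···
···≈▓░▓█···
···≈≈@█░···
···▓▓▒▓▒···
···▒▓░▒░···
···········
···········
···········

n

···········
···········
···········
···▒░▒▓░···
···░▒▒▒▓···
···≈▓@▓█···
···≈≈▒█░···
···▓▓▒▓▒···
···▒▓░▒░···
···········
···········

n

···········
···········
···········
···▒▒▒▒▒···
···▒░▒▓░···
···░▒@▒▓···
···≈▓░▓█···
···≈≈▒█░···
···▓▓▒▓▒···
···▒▓░▒░···
···········

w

█··········
█··········
█··········
█··≈▒▒▒▒▒··
█··▒▒░▒▓░··
█··▒░@▒▒▓··
█··▒≈▓░▓█··
█··≈≈≈▒█░··
█···▓▓▒▓▒··
█···▒▓░▒░··
█··········

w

██·········
██·········
██·········
██·▒≈▒▒▒▒▒·
██·█▒▒░▒▓░·
██·░▒@▒▒▒▓·
██·▓▒≈▓░▓█·
██·▒≈≈≈▒█░·
██···▓▓▒▓▒·
██···▒▓░▒░·
██·········

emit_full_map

▒≈▒▒▒▒▒
█▒▒░▒▓░
░▒@▒▒▒▓
▓▒≈▓░▓█
▒≈≈≈▒█░
··▓▓▒▓▒
··▒▓░▒░

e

█··········
█··········
█··········
█·▒≈▒▒▒▒▒··
█·█▒▒░▒▓░··
█·░▒░@▒▒▓··
█·▓▒≈▓░▓█··
█·▒≈≈≈▒█░··
█···▓▓▒▓▒··
█···▒▓░▒░··
█··········

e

···········
···········
···········
·▒≈▒▒▒▒▒···
·█▒▒░▒▓░···
·░▒░▒@▒▓···
·▓▒≈▓░▓█···
·▒≈≈≈▒█░···
···▓▓▒▓▒···
···▒▓░▒░···
···········

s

···········
···········
·▒≈▒▒▒▒▒···
·█▒▒░▒▓░···
·░▒░▒▒▒▓···
·▓▒≈▓@▓█···
·▒≈≈≈▒█░···
···▓▓▒▓▒···
···▒▓░▒░···
···········
···········

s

···········
·▒≈▒▒▒▒▒···
·█▒▒░▒▓░···
·░▒░▒▒▒▓···
·▓▒≈▓░▓█···
·▒≈≈≈@█░···
···▓▓▒▓▒···
···▒▓░▒░···
···········
···········
···········

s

·▒≈▒▒▒▒▒···
·█▒▒░▒▓░···
·░▒░▒▒▒▓···
·▓▒≈▓░▓█···
·▒≈≈≈▒█░···
···▓▓@▓▒···
···▒▓░▒░···
···▒≈▓░▒···
···········
···········
···········

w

█·▒≈▒▒▒▒▒··
█·█▒▒░▒▓░··
█·░▒░▒▒▒▓··
█·▓▒≈▓░▓█··
█·▒≈≈≈▒█░··
█··▓▓@▒▓▒··
█··░▒▓░▒░··
█··░▒≈▓░▒··
█··········
█··········
█··········

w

██·▒≈▒▒▒▒▒·
██·█▒▒░▒▓░·
██·░▒░▒▒▒▓·
██·▓▒≈▓░▓█·
██·▒≈≈≈▒█░·
██·≈▓@▓▒▓▒·
██·▒░▒▓░▒░·
██·▒░▒≈▓░▒·
██·········
██·········
██·········

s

██·█▒▒░▒▓░·
██·░▒░▒▒▒▓·
██·▓▒≈▓░▓█·
██·▒≈≈≈▒█░·
██·≈▓▓▓▒▓▒·
██·▒░@▓░▒░·
██·▒░▒≈▓░▒·
██·≈≈▒▓▒···
██·········
██·········
██·········

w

███·█▒▒░▒▓░
███·░▒░▒▒▒▓
███·▓▒≈▓░▓█
████▒≈≈≈▒█░
███▒≈▓▓▓▒▓▒
███░▒@▒▓░▒░
███▒▒░▒≈▓░▒
███░≈≈▒▓▒··
███········
███········
███········

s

███·░▒░▒▒▒▓
███·▓▒≈▓░▓█
████▒≈≈≈▒█░
███▒≈▓▓▓▒▓▒
███░▒░▒▓░▒░
███▒▒@▒≈▓░▒
███░≈≈▒▓▒··
███▓▓▒▒▒···
███········
███········
███········

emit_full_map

·▒≈▒▒▒▒▒
·█▒▒░▒▓░
·░▒░▒▒▒▓
·▓▒≈▓░▓█
█▒≈≈≈▒█░
▒≈▓▓▓▒▓▒
░▒░▒▓░▒░
▒▒@▒≈▓░▒
░≈≈▒▓▒··
▓▓▒▒▒···

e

██·░▒░▒▒▒▓·
██·▓▒≈▓░▓█·
███▒≈≈≈▒█░·
██▒≈▓▓▓▒▓▒·
██░▒░▒▓░▒░·
██▒▒░@≈▓░▒·
██░≈≈▒▓▒···
██▓▓▒▒▒▒···
██·········
██·········
██·········

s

██·▓▒≈▓░▓█·
███▒≈≈≈▒█░·
██▒≈▓▓▓▒▓▒·
██░▒░▒▓░▒░·
██▒▒░▒≈▓░▒·
██░≈≈@▓▒···
██▓▓▒▒▒▒···
██·▓░▒░▒···
██·········
██·········
██·········

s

███▒≈≈≈▒█░·
██▒≈▓▓▓▒▓▒·
██░▒░▒▓░▒░·
██▒▒░▒≈▓░▒·
██░≈≈▒▓▒···
██▓▓▒@▒▒···
██·▓░▒░▒···
██·▓▓▓▓▒···
██·········
██·········
██·········

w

████▒≈≈≈▒█░
███▒≈▓▓▓▒▓▒
███░▒░▒▓░▒░
███▒▒░▒≈▓░▒
███░≈≈▒▓▒··
███▓▓@▒▒▒··
███░▓░▒░▒··
███▒▓▓▓▓▒··
███········
███········
███········

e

███▒≈≈≈▒█░·
██▒≈▓▓▓▒▓▒·
██░▒░▒▓░▒░·
██▒▒░▒≈▓░▒·
██░≈≈▒▓▒···
██▓▓▒@▒▒···
██░▓░▒░▒···
██▒▓▓▓▓▒···
██·········
██·········
██·········

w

████▒≈≈≈▒█░
███▒≈▓▓▓▒▓▒
███░▒░▒▓░▒░
███▒▒░▒≈▓░▒
███░≈≈▒▓▒··
███▓▓@▒▒▒··
███░▓░▒░▒··
███▒▓▓▓▓▒··
███········
███········
███········

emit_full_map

·▒≈▒▒▒▒▒
·█▒▒░▒▓░
·░▒░▒▒▒▓
·▓▒≈▓░▓█
█▒≈≈≈▒█░
▒≈▓▓▓▒▓▒
░▒░▒▓░▒░
▒▒░▒≈▓░▒
░≈≈▒▓▒··
▓▓@▒▒▒··
░▓░▒░▒··
▒▓▓▓▓▒··

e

███▒≈≈≈▒█░·
██▒≈▓▓▓▒▓▒·
██░▒░▒▓░▒░·
██▒▒░▒≈▓░▒·
██░≈≈▒▓▒···
██▓▓▒@▒▒···
██░▓░▒░▒···
██▒▓▓▓▓▒···
██·········
██·········
██·········

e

██▒≈≈≈▒█░··
█▒≈▓▓▓▒▓▒··
█░▒░▒▓░▒░··
█▒▒░▒≈▓░▒··
█░≈≈▒▓▒▓···
█▓▓▒▒@▒▒···
█░▓░▒░▒≈···
█▒▓▓▓▓▒≈···
█··········
█··········
█··········

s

█▒≈▓▓▓▒▓▒··
█░▒░▒▓░▒░··
█▒▒░▒≈▓░▒··
█░≈≈▒▓▒▓···
█▓▓▒▒▒▒▒···
█░▓░▒@▒≈···
█▒▓▓▓▓▒≈···
█··▒█▒░▓···
█··········
█··········
█··········

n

██▒≈≈≈▒█░··
█▒≈▓▓▓▒▓▒··
█░▒░▒▓░▒░··
█▒▒░▒≈▓░▒··
█░≈≈▒▓▒▓···
█▓▓▒▒@▒▒···
█░▓░▒░▒≈···
█▒▓▓▓▓▒≈···
█··▒█▒░▓···
█··········
█··········

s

█▒≈▓▓▓▒▓▒··
█░▒░▒▓░▒░··
█▒▒░▒≈▓░▒··
█░≈≈▒▓▒▓···
█▓▓▒▒▒▒▒···
█░▓░▒@▒≈···
█▒▓▓▓▓▒≈···
█··▒█▒░▓···
█··········
█··········
█··········

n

██▒≈≈≈▒█░··
█▒≈▓▓▓▒▓▒··
█░▒░▒▓░▒░··
█▒▒░▒≈▓░▒··
█░≈≈▒▓▒▓···
█▓▓▒▒@▒▒···
█░▓░▒░▒≈···
█▒▓▓▓▓▒≈···
█··▒█▒░▓···
█··········
█··········

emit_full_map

·▒≈▒▒▒▒▒
·█▒▒░▒▓░
·░▒░▒▒▒▓
·▓▒≈▓░▓█
█▒≈≈≈▒█░
▒≈▓▓▓▒▓▒
░▒░▒▓░▒░
▒▒░▒≈▓░▒
░≈≈▒▓▒▓·
▓▓▒▒@▒▒·
░▓░▒░▒≈·
▒▓▓▓▓▒≈·
··▒█▒░▓·


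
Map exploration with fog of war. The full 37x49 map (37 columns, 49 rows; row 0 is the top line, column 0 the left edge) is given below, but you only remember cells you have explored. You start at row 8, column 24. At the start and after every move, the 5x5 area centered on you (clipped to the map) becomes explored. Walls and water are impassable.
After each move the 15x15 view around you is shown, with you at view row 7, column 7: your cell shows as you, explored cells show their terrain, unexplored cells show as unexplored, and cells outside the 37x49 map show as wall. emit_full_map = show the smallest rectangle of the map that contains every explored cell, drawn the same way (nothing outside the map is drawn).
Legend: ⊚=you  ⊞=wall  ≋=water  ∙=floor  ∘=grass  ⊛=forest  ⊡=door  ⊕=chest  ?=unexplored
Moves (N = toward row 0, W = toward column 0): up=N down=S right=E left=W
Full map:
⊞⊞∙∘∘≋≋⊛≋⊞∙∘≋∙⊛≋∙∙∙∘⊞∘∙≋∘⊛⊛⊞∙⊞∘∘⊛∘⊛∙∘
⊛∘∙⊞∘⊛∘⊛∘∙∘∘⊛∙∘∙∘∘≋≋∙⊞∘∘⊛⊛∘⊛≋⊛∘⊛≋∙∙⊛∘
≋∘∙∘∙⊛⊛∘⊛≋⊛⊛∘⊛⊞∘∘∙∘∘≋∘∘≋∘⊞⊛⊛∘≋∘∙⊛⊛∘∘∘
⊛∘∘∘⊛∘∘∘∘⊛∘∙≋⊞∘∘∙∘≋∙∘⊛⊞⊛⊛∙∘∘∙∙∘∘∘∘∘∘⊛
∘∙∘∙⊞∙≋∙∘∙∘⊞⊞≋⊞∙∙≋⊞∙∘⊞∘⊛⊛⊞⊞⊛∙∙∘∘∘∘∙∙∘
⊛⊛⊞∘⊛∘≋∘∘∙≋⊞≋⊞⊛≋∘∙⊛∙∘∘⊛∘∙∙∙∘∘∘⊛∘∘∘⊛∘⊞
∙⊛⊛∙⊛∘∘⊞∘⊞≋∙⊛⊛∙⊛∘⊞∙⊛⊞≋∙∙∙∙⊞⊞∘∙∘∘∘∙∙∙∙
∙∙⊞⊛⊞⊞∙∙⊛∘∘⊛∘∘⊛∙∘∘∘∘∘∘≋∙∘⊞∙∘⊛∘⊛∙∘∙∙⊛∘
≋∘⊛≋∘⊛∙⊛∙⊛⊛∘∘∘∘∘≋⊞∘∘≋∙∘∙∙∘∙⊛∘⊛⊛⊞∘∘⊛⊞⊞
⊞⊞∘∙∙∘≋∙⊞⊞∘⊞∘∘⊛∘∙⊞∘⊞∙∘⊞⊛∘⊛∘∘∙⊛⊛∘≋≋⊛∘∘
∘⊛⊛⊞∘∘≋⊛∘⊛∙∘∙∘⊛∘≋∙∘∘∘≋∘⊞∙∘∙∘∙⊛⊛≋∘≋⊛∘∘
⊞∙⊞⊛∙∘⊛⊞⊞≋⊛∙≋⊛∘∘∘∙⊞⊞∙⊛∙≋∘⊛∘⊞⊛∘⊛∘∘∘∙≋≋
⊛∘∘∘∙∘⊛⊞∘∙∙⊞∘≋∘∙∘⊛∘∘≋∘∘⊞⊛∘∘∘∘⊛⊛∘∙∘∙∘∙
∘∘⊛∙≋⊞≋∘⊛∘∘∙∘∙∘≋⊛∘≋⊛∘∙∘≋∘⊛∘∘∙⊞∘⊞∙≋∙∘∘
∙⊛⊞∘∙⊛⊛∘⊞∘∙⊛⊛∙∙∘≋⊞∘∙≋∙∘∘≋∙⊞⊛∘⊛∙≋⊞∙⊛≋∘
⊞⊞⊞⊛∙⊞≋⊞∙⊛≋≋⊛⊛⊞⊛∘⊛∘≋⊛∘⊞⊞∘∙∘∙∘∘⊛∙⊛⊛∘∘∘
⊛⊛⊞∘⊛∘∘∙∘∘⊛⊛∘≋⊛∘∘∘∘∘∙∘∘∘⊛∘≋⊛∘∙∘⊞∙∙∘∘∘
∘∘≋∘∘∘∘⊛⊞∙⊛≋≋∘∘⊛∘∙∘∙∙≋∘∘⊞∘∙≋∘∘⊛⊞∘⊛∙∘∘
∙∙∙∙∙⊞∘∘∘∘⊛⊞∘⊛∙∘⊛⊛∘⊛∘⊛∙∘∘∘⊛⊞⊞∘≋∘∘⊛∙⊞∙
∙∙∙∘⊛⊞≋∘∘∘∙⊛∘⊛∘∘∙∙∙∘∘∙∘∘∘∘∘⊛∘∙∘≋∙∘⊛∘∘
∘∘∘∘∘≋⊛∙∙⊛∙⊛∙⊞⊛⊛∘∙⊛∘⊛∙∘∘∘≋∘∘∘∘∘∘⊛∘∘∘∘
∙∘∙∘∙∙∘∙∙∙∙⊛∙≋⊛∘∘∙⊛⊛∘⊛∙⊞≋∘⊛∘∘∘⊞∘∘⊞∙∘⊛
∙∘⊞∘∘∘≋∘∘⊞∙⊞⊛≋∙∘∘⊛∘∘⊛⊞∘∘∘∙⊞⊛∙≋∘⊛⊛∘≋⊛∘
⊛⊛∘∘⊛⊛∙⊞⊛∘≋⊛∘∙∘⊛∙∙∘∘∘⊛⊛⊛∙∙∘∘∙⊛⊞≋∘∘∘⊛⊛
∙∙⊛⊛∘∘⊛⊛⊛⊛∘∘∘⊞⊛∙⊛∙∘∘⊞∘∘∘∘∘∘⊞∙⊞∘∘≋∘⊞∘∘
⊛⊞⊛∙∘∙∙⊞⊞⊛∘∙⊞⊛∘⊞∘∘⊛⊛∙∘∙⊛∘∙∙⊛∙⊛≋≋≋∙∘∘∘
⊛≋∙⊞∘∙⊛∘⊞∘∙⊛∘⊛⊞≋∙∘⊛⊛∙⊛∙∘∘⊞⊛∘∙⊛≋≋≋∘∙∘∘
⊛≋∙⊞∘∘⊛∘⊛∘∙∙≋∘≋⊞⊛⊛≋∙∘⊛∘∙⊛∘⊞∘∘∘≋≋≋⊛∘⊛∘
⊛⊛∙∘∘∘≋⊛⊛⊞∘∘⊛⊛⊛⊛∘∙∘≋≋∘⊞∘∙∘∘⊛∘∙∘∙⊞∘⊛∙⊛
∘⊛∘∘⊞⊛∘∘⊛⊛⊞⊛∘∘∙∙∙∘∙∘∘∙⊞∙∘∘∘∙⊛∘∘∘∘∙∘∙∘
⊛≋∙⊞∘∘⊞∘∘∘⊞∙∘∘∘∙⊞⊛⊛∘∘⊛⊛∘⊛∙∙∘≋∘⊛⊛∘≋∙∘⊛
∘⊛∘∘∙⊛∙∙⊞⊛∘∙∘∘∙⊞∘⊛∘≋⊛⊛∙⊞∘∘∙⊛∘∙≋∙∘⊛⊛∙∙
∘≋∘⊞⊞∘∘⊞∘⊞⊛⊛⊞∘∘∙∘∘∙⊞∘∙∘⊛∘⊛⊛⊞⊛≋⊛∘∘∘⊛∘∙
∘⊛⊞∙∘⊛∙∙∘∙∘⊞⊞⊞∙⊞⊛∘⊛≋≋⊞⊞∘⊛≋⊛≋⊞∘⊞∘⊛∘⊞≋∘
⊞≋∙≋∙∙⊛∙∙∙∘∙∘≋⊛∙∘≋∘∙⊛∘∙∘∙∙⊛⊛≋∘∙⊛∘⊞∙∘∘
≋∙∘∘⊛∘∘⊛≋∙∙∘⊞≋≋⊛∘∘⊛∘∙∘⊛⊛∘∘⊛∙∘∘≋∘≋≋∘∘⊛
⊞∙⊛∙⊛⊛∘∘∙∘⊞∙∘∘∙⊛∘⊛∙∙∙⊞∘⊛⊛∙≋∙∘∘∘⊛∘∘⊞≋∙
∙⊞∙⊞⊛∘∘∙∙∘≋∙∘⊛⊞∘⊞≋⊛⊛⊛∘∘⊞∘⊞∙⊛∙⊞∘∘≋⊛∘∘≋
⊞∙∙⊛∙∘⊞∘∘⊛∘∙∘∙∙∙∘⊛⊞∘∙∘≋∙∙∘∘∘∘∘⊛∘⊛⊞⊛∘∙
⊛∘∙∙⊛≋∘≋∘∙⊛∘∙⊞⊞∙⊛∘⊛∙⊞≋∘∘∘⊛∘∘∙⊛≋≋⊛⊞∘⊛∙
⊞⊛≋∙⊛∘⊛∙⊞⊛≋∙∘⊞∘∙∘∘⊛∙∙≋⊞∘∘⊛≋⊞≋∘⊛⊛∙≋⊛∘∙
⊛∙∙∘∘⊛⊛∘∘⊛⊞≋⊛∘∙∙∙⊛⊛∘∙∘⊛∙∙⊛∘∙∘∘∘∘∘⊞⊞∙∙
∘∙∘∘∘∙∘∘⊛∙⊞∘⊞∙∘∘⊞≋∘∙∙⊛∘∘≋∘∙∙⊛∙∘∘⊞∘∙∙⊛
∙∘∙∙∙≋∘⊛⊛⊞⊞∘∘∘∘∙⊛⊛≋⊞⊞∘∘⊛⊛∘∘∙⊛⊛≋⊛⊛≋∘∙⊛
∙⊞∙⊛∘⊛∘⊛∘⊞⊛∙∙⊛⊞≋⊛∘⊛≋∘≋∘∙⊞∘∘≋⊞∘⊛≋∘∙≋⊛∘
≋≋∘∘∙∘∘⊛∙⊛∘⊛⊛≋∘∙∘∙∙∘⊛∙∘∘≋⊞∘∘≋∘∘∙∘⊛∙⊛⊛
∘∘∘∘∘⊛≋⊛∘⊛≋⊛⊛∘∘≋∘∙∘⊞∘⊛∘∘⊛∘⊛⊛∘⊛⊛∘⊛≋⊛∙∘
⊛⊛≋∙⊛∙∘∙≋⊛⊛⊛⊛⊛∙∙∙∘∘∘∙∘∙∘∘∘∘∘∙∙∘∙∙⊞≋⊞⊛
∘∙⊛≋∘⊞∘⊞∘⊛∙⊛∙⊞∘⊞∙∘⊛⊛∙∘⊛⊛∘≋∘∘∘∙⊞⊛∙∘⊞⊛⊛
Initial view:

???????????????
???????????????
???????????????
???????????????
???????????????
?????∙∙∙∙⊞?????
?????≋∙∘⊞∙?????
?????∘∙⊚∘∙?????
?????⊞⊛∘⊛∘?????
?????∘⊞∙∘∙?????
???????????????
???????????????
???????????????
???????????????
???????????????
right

???????????????
???????????????
???????????????
???????????????
???????????????
????∙∙∙∙⊞⊞?????
????≋∙∘⊞∙∘?????
????∘∙∙⊚∙⊛?????
????⊞⊛∘⊛∘∘?????
????∘⊞∙∘∙∘?????
???????????????
???????????????
???????????????
???????????????
???????????????

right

???????????????
???????????????
???????????????
???????????????
???????????????
???∙∙∙∙⊞⊞∘?????
???≋∙∘⊞∙∘⊛?????
???∘∙∙∘⊚⊛∘?????
???⊞⊛∘⊛∘∘∙?????
???∘⊞∙∘∙∘∙?????
???????????????
???????????????
???????????????
???????????????
???????????????

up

???????????????
???????????????
???????????????
???????????????
???????????????
?????∙∙∙∘∘?????
???∙∙∙∙⊞⊞∘?????
???≋∙∘⊞⊚∘⊛?????
???∘∙∙∘∙⊛∘?????
???⊞⊛∘⊛∘∘∙?????
???∘⊞∙∘∙∘∙?????
???????????????
???????????????
???????????????
???????????????

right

???????????????
???????????????
???????????????
???????????????
???????????????
????∙∙∙∘∘∘?????
??∙∙∙∙⊞⊞∘∙?????
??≋∙∘⊞∙⊚⊛∘?????
??∘∙∙∘∙⊛∘⊛?????
??⊞⊛∘⊛∘∘∙⊛?????
??∘⊞∙∘∙∘∙??????
???????????????
???????????????
???????????????
???????????????

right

???????????????
???????????????
???????????????
???????????????
???????????????
???∙∙∙∘∘∘⊛?????
?∙∙∙∙⊞⊞∘∙∘?????
?≋∙∘⊞∙∘⊚∘⊛?????
?∘∙∙∘∙⊛∘⊛⊛?????
?⊞⊛∘⊛∘∘∙⊛⊛?????
?∘⊞∙∘∙∘∙???????
???????????????
???????????????
???????????????
???????????????

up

⊞⊞⊞⊞⊞⊞⊞⊞⊞⊞⊞⊞⊞⊞⊞
???????????????
???????????????
???????????????
???????????????
?????⊞⊛∙∙∘?????
???∙∙∙∘∘∘⊛?????
?∙∙∙∙⊞⊞⊚∙∘?????
?≋∙∘⊞∙∘⊛∘⊛?????
?∘∙∙∘∙⊛∘⊛⊛?????
?⊞⊛∘⊛∘∘∙⊛⊛?????
?∘⊞∙∘∙∘∙???????
???????????????
???????????????
???????????????

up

⊞⊞⊞⊞⊞⊞⊞⊞⊞⊞⊞⊞⊞⊞⊞
⊞⊞⊞⊞⊞⊞⊞⊞⊞⊞⊞⊞⊞⊞⊞
???????????????
???????????????
???????????????
?????∘∘∙∙∘?????
?????⊞⊛∙∙∘?????
???∙∙∙∘⊚∘⊛?????
?∙∙∙∙⊞⊞∘∙∘?????
?≋∙∘⊞∙∘⊛∘⊛?????
?∘∙∙∘∙⊛∘⊛⊛?????
?⊞⊛∘⊛∘∘∙⊛⊛?????
?∘⊞∙∘∙∘∙???????
???????????????
???????????????

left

⊞⊞⊞⊞⊞⊞⊞⊞⊞⊞⊞⊞⊞⊞⊞
⊞⊞⊞⊞⊞⊞⊞⊞⊞⊞⊞⊞⊞⊞⊞
???????????????
???????????????
???????????????
?????∙∘∘∙∙∘????
?????⊞⊞⊛∙∙∘????
????∙∙∙⊚∘∘⊛????
??∙∙∙∙⊞⊞∘∙∘????
??≋∙∘⊞∙∘⊛∘⊛????
??∘∙∙∘∙⊛∘⊛⊛????
??⊞⊛∘⊛∘∘∙⊛⊛????
??∘⊞∙∘∙∘∙??????
???????????????
???????????????

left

⊞⊞⊞⊞⊞⊞⊞⊞⊞⊞⊞⊞⊞⊞⊞
⊞⊞⊞⊞⊞⊞⊞⊞⊞⊞⊞⊞⊞⊞⊞
???????????????
???????????????
???????????????
?????⊛∙∘∘∙∙∘???
?????⊛⊞⊞⊛∙∙∘???
?????∙∙⊚∘∘∘⊛???
???∙∙∙∙⊞⊞∘∙∘???
???≋∙∘⊞∙∘⊛∘⊛???
???∘∙∙∘∙⊛∘⊛⊛???
???⊞⊛∘⊛∘∘∙⊛⊛???
???∘⊞∙∘∙∘∙?????
???????????????
???????????????

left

⊞⊞⊞⊞⊞⊞⊞⊞⊞⊞⊞⊞⊞⊞⊞
⊞⊞⊞⊞⊞⊞⊞⊞⊞⊞⊞⊞⊞⊞⊞
???????????????
???????????????
???????????????
?????⊛⊛∙∘∘∙∙∘??
?????⊛⊛⊞⊞⊛∙∙∘??
?????∘∙⊚∙∘∘∘⊛??
????∙∙∙∙⊞⊞∘∙∘??
????≋∙∘⊞∙∘⊛∘⊛??
????∘∙∙∘∙⊛∘⊛⊛??
????⊞⊛∘⊛∘∘∙⊛⊛??
????∘⊞∙∘∙∘∙????
???????????????
???????????????

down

⊞⊞⊞⊞⊞⊞⊞⊞⊞⊞⊞⊞⊞⊞⊞
???????????????
???????????????
???????????????
?????⊛⊛∙∘∘∙∙∘??
?????⊛⊛⊞⊞⊛∙∙∘??
?????∘∙∙∙∘∘∘⊛??
????∙∙∙⊚⊞⊞∘∙∘??
????≋∙∘⊞∙∘⊛∘⊛??
????∘∙∙∘∙⊛∘⊛⊛??
????⊞⊛∘⊛∘∘∙⊛⊛??
????∘⊞∙∘∙∘∙????
???????????????
???????????????
???????????????

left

⊞⊞⊞⊞⊞⊞⊞⊞⊞⊞⊞⊞⊞⊞⊞
???????????????
???????????????
???????????????
??????⊛⊛∙∘∘∙∙∘?
?????∘⊛⊛⊞⊞⊛∙∙∘?
?????⊛∘∙∙∙∘∘∘⊛?
?????∙∙⊚∙⊞⊞∘∙∘?
?????≋∙∘⊞∙∘⊛∘⊛?
?????∘∙∙∘∙⊛∘⊛⊛?
?????⊞⊛∘⊛∘∘∙⊛⊛?
?????∘⊞∙∘∙∘∙???
???????????????
???????????????
???????????????

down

???????????????
???????????????
???????????????
??????⊛⊛∙∘∘∙∙∘?
?????∘⊛⊛⊞⊞⊛∙∙∘?
?????⊛∘∙∙∙∘∘∘⊛?
?????∙∙∙∙⊞⊞∘∙∘?
?????≋∙⊚⊞∙∘⊛∘⊛?
?????∘∙∙∘∙⊛∘⊛⊛?
?????⊞⊛∘⊛∘∘∙⊛⊛?
?????∘⊞∙∘∙∘∙???
???????????????
???????????????
???????????????
???????????????

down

???????????????
???????????????
??????⊛⊛∙∘∘∙∙∘?
?????∘⊛⊛⊞⊞⊛∙∙∘?
?????⊛∘∙∙∙∘∘∘⊛?
?????∙∙∙∙⊞⊞∘∙∘?
?????≋∙∘⊞∙∘⊛∘⊛?
?????∘∙⊚∘∙⊛∘⊛⊛?
?????⊞⊛∘⊛∘∘∙⊛⊛?
?????∘⊞∙∘∙∘∙???
???????????????
???????????????
???????????????
???????????????
???????????????

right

???????????????
???????????????
?????⊛⊛∙∘∘∙∙∘??
????∘⊛⊛⊞⊞⊛∙∙∘??
????⊛∘∙∙∙∘∘∘⊛??
????∙∙∙∙⊞⊞∘∙∘??
????≋∙∘⊞∙∘⊛∘⊛??
????∘∙∙⊚∙⊛∘⊛⊛??
????⊞⊛∘⊛∘∘∙⊛⊛??
????∘⊞∙∘∙∘∙????
???????????????
???????????????
???????????????
???????????????
???????????????

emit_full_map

?⊛⊛∙∘∘∙∙∘
∘⊛⊛⊞⊞⊛∙∙∘
⊛∘∙∙∙∘∘∘⊛
∙∙∙∙⊞⊞∘∙∘
≋∙∘⊞∙∘⊛∘⊛
∘∙∙⊚∙⊛∘⊛⊛
⊞⊛∘⊛∘∘∙⊛⊛
∘⊞∙∘∙∘∙??


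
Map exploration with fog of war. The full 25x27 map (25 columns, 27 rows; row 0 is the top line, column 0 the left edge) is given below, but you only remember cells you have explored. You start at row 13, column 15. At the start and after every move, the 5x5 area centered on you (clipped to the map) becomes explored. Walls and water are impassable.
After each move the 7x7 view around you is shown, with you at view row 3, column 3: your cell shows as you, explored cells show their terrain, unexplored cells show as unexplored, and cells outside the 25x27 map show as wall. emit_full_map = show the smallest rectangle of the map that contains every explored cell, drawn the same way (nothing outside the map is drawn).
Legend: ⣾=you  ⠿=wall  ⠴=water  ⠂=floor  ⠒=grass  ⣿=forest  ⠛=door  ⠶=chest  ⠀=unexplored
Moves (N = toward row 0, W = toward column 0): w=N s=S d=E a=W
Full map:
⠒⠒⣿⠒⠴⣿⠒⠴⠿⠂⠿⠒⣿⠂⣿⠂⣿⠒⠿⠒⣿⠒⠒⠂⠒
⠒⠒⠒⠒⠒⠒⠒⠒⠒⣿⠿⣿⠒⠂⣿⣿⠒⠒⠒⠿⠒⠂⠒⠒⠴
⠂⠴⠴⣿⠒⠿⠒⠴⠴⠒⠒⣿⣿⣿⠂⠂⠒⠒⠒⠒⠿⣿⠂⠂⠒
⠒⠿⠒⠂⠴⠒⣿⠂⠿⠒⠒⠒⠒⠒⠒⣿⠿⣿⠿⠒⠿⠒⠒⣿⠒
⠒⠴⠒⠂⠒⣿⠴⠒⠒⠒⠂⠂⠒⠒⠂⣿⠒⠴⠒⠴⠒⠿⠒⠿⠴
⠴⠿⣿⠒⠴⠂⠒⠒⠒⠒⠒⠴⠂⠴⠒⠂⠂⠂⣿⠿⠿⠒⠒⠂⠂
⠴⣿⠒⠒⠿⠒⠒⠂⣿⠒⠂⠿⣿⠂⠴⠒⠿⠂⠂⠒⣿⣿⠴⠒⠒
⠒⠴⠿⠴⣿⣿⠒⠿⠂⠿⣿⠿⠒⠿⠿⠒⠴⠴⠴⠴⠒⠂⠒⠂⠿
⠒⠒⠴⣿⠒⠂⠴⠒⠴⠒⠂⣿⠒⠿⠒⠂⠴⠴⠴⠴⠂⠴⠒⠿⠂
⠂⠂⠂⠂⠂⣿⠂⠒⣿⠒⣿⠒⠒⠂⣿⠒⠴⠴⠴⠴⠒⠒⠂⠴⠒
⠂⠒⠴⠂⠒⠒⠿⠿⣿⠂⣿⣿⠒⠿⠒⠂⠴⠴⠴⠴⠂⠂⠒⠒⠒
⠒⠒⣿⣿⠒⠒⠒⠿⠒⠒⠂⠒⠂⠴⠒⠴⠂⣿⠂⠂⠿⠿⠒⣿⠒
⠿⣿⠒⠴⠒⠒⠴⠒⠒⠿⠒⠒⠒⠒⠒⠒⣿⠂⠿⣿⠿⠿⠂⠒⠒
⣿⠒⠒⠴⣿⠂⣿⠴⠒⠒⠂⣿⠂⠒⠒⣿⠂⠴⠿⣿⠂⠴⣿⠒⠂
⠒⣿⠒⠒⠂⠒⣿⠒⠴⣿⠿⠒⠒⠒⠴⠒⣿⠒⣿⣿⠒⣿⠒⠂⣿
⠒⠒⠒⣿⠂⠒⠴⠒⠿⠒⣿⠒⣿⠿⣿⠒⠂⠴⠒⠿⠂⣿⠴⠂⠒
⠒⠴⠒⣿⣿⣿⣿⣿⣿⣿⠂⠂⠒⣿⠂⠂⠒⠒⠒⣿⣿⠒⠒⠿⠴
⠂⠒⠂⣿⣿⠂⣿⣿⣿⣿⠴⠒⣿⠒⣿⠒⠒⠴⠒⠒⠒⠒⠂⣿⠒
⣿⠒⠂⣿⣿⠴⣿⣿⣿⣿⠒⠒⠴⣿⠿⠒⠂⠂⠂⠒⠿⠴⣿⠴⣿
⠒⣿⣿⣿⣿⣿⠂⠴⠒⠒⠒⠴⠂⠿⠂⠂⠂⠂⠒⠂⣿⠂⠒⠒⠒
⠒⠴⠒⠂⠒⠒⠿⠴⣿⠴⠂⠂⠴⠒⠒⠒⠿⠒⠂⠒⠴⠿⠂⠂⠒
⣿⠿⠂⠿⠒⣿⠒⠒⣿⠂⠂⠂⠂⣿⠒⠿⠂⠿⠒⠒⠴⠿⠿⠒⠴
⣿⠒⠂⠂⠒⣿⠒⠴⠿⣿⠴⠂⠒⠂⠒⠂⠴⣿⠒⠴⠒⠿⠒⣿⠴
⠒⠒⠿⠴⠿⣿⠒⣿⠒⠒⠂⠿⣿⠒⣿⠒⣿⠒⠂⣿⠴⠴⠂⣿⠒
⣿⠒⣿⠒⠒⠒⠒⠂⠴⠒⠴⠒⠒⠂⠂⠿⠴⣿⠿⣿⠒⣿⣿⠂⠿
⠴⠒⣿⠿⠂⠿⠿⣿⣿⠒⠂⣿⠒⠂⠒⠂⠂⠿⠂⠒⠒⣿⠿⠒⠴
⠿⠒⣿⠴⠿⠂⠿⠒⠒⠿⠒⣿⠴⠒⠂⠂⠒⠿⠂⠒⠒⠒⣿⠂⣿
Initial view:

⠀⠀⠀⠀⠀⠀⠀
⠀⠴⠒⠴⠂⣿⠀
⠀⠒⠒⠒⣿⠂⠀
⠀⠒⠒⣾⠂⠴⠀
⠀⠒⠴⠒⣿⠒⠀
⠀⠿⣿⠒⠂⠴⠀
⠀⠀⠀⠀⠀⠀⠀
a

⠀⠀⠀⠀⠀⠀⠀
⠀⠂⠴⠒⠴⠂⣿
⠀⠒⠒⠒⠒⣿⠂
⠀⠂⠒⣾⣿⠂⠴
⠀⠒⠒⠴⠒⣿⠒
⠀⣿⠿⣿⠒⠂⠴
⠀⠀⠀⠀⠀⠀⠀

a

⠀⠀⠀⠀⠀⠀⠀
⠀⠒⠂⠴⠒⠴⠂
⠀⠒⠒⠒⠒⠒⣿
⠀⣿⠂⣾⠒⣿⠂
⠀⠒⠒⠒⠴⠒⣿
⠀⠒⣿⠿⣿⠒⠂
⠀⠀⠀⠀⠀⠀⠀

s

⠀⠒⠂⠴⠒⠴⠂
⠀⠒⠒⠒⠒⠒⣿
⠀⣿⠂⠒⠒⣿⠂
⠀⠒⠒⣾⠴⠒⣿
⠀⠒⣿⠿⣿⠒⠂
⠀⠂⠒⣿⠂⠂⠀
⠀⠀⠀⠀⠀⠀⠀

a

⠀⠀⠒⠂⠴⠒⠴
⠀⠒⠒⠒⠒⠒⠒
⠀⠂⣿⠂⠒⠒⣿
⠀⠿⠒⣾⠒⠴⠒
⠀⣿⠒⣿⠿⣿⠒
⠀⠂⠂⠒⣿⠂⠂
⠀⠀⠀⠀⠀⠀⠀

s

⠀⠒⠒⠒⠒⠒⠒
⠀⠂⣿⠂⠒⠒⣿
⠀⠿⠒⠒⠒⠴⠒
⠀⣿⠒⣾⠿⣿⠒
⠀⠂⠂⠒⣿⠂⠂
⠀⠴⠒⣿⠒⣿⠀
⠀⠀⠀⠀⠀⠀⠀

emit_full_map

⠀⠒⠂⠴⠒⠴⠂⣿
⠒⠒⠒⠒⠒⠒⣿⠂
⠂⣿⠂⠒⠒⣿⠂⠴
⠿⠒⠒⠒⠴⠒⣿⠒
⣿⠒⣾⠿⣿⠒⠂⠴
⠂⠂⠒⣿⠂⠂⠀⠀
⠴⠒⣿⠒⣿⠀⠀⠀

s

⠀⠂⣿⠂⠒⠒⣿
⠀⠿⠒⠒⠒⠴⠒
⠀⣿⠒⣿⠿⣿⠒
⠀⠂⠂⣾⣿⠂⠂
⠀⠴⠒⣿⠒⣿⠀
⠀⠒⠒⠴⣿⠿⠀
⠀⠀⠀⠀⠀⠀⠀

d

⠂⣿⠂⠒⠒⣿⠂
⠿⠒⠒⠒⠴⠒⣿
⣿⠒⣿⠿⣿⠒⠂
⠂⠂⠒⣾⠂⠂⠀
⠴⠒⣿⠒⣿⠒⠀
⠒⠒⠴⣿⠿⠒⠀
⠀⠀⠀⠀⠀⠀⠀

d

⣿⠂⠒⠒⣿⠂⠴
⠒⠒⠒⠴⠒⣿⠒
⠒⣿⠿⣿⠒⠂⠴
⠂⠒⣿⣾⠂⠒⠀
⠒⣿⠒⣿⠒⠒⠀
⠒⠴⣿⠿⠒⠂⠀
⠀⠀⠀⠀⠀⠀⠀

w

⠒⠒⠒⠒⠒⣿⠂
⣿⠂⠒⠒⣿⠂⠴
⠒⠒⠒⠴⠒⣿⠒
⠒⣿⠿⣾⠒⠂⠴
⠂⠒⣿⠂⠂⠒⠀
⠒⣿⠒⣿⠒⠒⠀
⠒⠴⣿⠿⠒⠂⠀

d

⠒⠒⠒⠒⣿⠂⠀
⠂⠒⠒⣿⠂⠴⠀
⠒⠒⠴⠒⣿⠒⠀
⣿⠿⣿⣾⠂⠴⠀
⠒⣿⠂⠂⠒⠒⠀
⣿⠒⣿⠒⠒⠴⠀
⠴⣿⠿⠒⠂⠀⠀

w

⠂⠴⠒⠴⠂⣿⠀
⠒⠒⠒⠒⣿⠂⠀
⠂⠒⠒⣿⠂⠴⠀
⠒⠒⠴⣾⣿⠒⠀
⣿⠿⣿⠒⠂⠴⠀
⠒⣿⠂⠂⠒⠒⠀
⣿⠒⣿⠒⠒⠴⠀

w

⠀⠀⠀⠀⠀⠀⠀
⠂⠴⠒⠴⠂⣿⠀
⠒⠒⠒⠒⣿⠂⠀
⠂⠒⠒⣾⠂⠴⠀
⠒⠒⠴⠒⣿⠒⠀
⣿⠿⣿⠒⠂⠴⠀
⠒⣿⠂⠂⠒⠒⠀

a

⠀⠀⠀⠀⠀⠀⠀
⠒⠂⠴⠒⠴⠂⣿
⠒⠒⠒⠒⠒⣿⠂
⣿⠂⠒⣾⣿⠂⠴
⠒⠒⠒⠴⠒⣿⠒
⠒⣿⠿⣿⠒⠂⠴
⠂⠒⣿⠂⠂⠒⠒

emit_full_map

⠀⠒⠂⠴⠒⠴⠂⣿
⠒⠒⠒⠒⠒⠒⣿⠂
⠂⣿⠂⠒⣾⣿⠂⠴
⠿⠒⠒⠒⠴⠒⣿⠒
⣿⠒⣿⠿⣿⠒⠂⠴
⠂⠂⠒⣿⠂⠂⠒⠒
⠴⠒⣿⠒⣿⠒⠒⠴
⠒⠒⠴⣿⠿⠒⠂⠀

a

⠀⠀⠀⠀⠀⠀⠀
⠀⠒⠂⠴⠒⠴⠂
⠒⠒⠒⠒⠒⠒⣿
⠂⣿⠂⣾⠒⣿⠂
⠿⠒⠒⠒⠴⠒⣿
⣿⠒⣿⠿⣿⠒⠂
⠂⠂⠒⣿⠂⠂⠒

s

⠀⠒⠂⠴⠒⠴⠂
⠒⠒⠒⠒⠒⠒⣿
⠂⣿⠂⠒⠒⣿⠂
⠿⠒⠒⣾⠴⠒⣿
⣿⠒⣿⠿⣿⠒⠂
⠂⠂⠒⣿⠂⠂⠒
⠴⠒⣿⠒⣿⠒⠒

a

⠀⠀⠒⠂⠴⠒⠴
⠀⠒⠒⠒⠒⠒⠒
⠀⠂⣿⠂⠒⠒⣿
⠀⠿⠒⣾⠒⠴⠒
⠀⣿⠒⣿⠿⣿⠒
⠀⠂⠂⠒⣿⠂⠂
⠀⠴⠒⣿⠒⣿⠒

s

⠀⠒⠒⠒⠒⠒⠒
⠀⠂⣿⠂⠒⠒⣿
⠀⠿⠒⠒⠒⠴⠒
⠀⣿⠒⣾⠿⣿⠒
⠀⠂⠂⠒⣿⠂⠂
⠀⠴⠒⣿⠒⣿⠒
⠀⠒⠒⠴⣿⠿⠒

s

⠀⠂⣿⠂⠒⠒⣿
⠀⠿⠒⠒⠒⠴⠒
⠀⣿⠒⣿⠿⣿⠒
⠀⠂⠂⣾⣿⠂⠂
⠀⠴⠒⣿⠒⣿⠒
⠀⠒⠒⠴⣿⠿⠒
⠀⠀⠀⠀⠀⠀⠀

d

⠂⣿⠂⠒⠒⣿⠂
⠿⠒⠒⠒⠴⠒⣿
⣿⠒⣿⠿⣿⠒⠂
⠂⠂⠒⣾⠂⠂⠒
⠴⠒⣿⠒⣿⠒⠒
⠒⠒⠴⣿⠿⠒⠂
⠀⠀⠀⠀⠀⠀⠀

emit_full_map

⠀⠒⠂⠴⠒⠴⠂⣿
⠒⠒⠒⠒⠒⠒⣿⠂
⠂⣿⠂⠒⠒⣿⠂⠴
⠿⠒⠒⠒⠴⠒⣿⠒
⣿⠒⣿⠿⣿⠒⠂⠴
⠂⠂⠒⣾⠂⠂⠒⠒
⠴⠒⣿⠒⣿⠒⠒⠴
⠒⠒⠴⣿⠿⠒⠂⠀

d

⣿⠂⠒⠒⣿⠂⠴
⠒⠒⠒⠴⠒⣿⠒
⠒⣿⠿⣿⠒⠂⠴
⠂⠒⣿⣾⠂⠒⠒
⠒⣿⠒⣿⠒⠒⠴
⠒⠴⣿⠿⠒⠂⠀
⠀⠀⠀⠀⠀⠀⠀

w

⠒⠒⠒⠒⠒⣿⠂
⣿⠂⠒⠒⣿⠂⠴
⠒⠒⠒⠴⠒⣿⠒
⠒⣿⠿⣾⠒⠂⠴
⠂⠒⣿⠂⠂⠒⠒
⠒⣿⠒⣿⠒⠒⠴
⠒⠴⣿⠿⠒⠂⠀

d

⠒⠒⠒⠒⣿⠂⠀
⠂⠒⠒⣿⠂⠴⠀
⠒⠒⠴⠒⣿⠒⠀
⣿⠿⣿⣾⠂⠴⠀
⠒⣿⠂⠂⠒⠒⠀
⣿⠒⣿⠒⠒⠴⠀
⠴⣿⠿⠒⠂⠀⠀

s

⠂⠒⠒⣿⠂⠴⠀
⠒⠒⠴⠒⣿⠒⠀
⣿⠿⣿⠒⠂⠴⠀
⠒⣿⠂⣾⠒⠒⠀
⣿⠒⣿⠒⠒⠴⠀
⠴⣿⠿⠒⠂⠂⠀
⠀⠀⠀⠀⠀⠀⠀

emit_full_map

⠀⠒⠂⠴⠒⠴⠂⣿
⠒⠒⠒⠒⠒⠒⣿⠂
⠂⣿⠂⠒⠒⣿⠂⠴
⠿⠒⠒⠒⠴⠒⣿⠒
⣿⠒⣿⠿⣿⠒⠂⠴
⠂⠂⠒⣿⠂⣾⠒⠒
⠴⠒⣿⠒⣿⠒⠒⠴
⠒⠒⠴⣿⠿⠒⠂⠂

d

⠒⠒⣿⠂⠴⠀⠀
⠒⠴⠒⣿⠒⣿⠀
⠿⣿⠒⠂⠴⠒⠀
⣿⠂⠂⣾⠒⠒⠀
⠒⣿⠒⠒⠴⠒⠀
⣿⠿⠒⠂⠂⠂⠀
⠀⠀⠀⠀⠀⠀⠀

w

⠒⠒⠒⣿⠂⠀⠀
⠒⠒⣿⠂⠴⠿⠀
⠒⠴⠒⣿⠒⣿⠀
⠿⣿⠒⣾⠴⠒⠀
⣿⠂⠂⠒⠒⠒⠀
⠒⣿⠒⠒⠴⠒⠀
⣿⠿⠒⠂⠂⠂⠀

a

⠒⠒⠒⠒⣿⠂⠀
⠂⠒⠒⣿⠂⠴⠿
⠒⠒⠴⠒⣿⠒⣿
⣿⠿⣿⣾⠂⠴⠒
⠒⣿⠂⠂⠒⠒⠒
⣿⠒⣿⠒⠒⠴⠒
⠴⣿⠿⠒⠂⠂⠂

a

⠒⠒⠒⠒⠒⣿⠂
⣿⠂⠒⠒⣿⠂⠴
⠒⠒⠒⠴⠒⣿⠒
⠒⣿⠿⣾⠒⠂⠴
⠂⠒⣿⠂⠂⠒⠒
⠒⣿⠒⣿⠒⠒⠴
⠒⠴⣿⠿⠒⠂⠂

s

⣿⠂⠒⠒⣿⠂⠴
⠒⠒⠒⠴⠒⣿⠒
⠒⣿⠿⣿⠒⠂⠴
⠂⠒⣿⣾⠂⠒⠒
⠒⣿⠒⣿⠒⠒⠴
⠒⠴⣿⠿⠒⠂⠂
⠀⠀⠀⠀⠀⠀⠀

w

⠒⠒⠒⠒⠒⣿⠂
⣿⠂⠒⠒⣿⠂⠴
⠒⠒⠒⠴⠒⣿⠒
⠒⣿⠿⣾⠒⠂⠴
⠂⠒⣿⠂⠂⠒⠒
⠒⣿⠒⣿⠒⠒⠴
⠒⠴⣿⠿⠒⠂⠂

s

⣿⠂⠒⠒⣿⠂⠴
⠒⠒⠒⠴⠒⣿⠒
⠒⣿⠿⣿⠒⠂⠴
⠂⠒⣿⣾⠂⠒⠒
⠒⣿⠒⣿⠒⠒⠴
⠒⠴⣿⠿⠒⠂⠂
⠀⠀⠀⠀⠀⠀⠀
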